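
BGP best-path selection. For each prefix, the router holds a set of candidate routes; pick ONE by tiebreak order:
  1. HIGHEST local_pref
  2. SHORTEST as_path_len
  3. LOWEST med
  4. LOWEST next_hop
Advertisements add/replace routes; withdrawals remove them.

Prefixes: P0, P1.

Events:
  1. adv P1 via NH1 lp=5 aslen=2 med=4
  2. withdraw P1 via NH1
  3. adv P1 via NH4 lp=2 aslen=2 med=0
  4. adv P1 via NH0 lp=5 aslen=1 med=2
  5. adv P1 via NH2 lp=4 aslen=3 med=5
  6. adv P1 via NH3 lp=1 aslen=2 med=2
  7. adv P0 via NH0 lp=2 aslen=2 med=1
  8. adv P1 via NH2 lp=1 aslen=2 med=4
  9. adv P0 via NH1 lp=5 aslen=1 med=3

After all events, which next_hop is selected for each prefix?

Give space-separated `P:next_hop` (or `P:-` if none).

Answer: P0:NH1 P1:NH0

Derivation:
Op 1: best P0=- P1=NH1
Op 2: best P0=- P1=-
Op 3: best P0=- P1=NH4
Op 4: best P0=- P1=NH0
Op 5: best P0=- P1=NH0
Op 6: best P0=- P1=NH0
Op 7: best P0=NH0 P1=NH0
Op 8: best P0=NH0 P1=NH0
Op 9: best P0=NH1 P1=NH0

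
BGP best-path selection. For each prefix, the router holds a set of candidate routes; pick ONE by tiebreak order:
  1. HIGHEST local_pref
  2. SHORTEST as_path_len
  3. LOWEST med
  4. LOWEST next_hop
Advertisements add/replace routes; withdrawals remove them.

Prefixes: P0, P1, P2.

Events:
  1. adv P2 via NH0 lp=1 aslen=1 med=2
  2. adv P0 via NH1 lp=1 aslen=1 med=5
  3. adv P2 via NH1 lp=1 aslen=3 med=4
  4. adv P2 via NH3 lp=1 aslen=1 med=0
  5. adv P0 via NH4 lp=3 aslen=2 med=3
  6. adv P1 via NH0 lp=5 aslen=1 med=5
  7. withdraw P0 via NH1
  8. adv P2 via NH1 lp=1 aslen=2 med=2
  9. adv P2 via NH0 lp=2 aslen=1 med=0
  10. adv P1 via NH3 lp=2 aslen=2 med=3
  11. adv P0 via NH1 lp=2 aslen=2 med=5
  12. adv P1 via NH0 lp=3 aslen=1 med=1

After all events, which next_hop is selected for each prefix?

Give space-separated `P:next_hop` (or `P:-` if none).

Answer: P0:NH4 P1:NH0 P2:NH0

Derivation:
Op 1: best P0=- P1=- P2=NH0
Op 2: best P0=NH1 P1=- P2=NH0
Op 3: best P0=NH1 P1=- P2=NH0
Op 4: best P0=NH1 P1=- P2=NH3
Op 5: best P0=NH4 P1=- P2=NH3
Op 6: best P0=NH4 P1=NH0 P2=NH3
Op 7: best P0=NH4 P1=NH0 P2=NH3
Op 8: best P0=NH4 P1=NH0 P2=NH3
Op 9: best P0=NH4 P1=NH0 P2=NH0
Op 10: best P0=NH4 P1=NH0 P2=NH0
Op 11: best P0=NH4 P1=NH0 P2=NH0
Op 12: best P0=NH4 P1=NH0 P2=NH0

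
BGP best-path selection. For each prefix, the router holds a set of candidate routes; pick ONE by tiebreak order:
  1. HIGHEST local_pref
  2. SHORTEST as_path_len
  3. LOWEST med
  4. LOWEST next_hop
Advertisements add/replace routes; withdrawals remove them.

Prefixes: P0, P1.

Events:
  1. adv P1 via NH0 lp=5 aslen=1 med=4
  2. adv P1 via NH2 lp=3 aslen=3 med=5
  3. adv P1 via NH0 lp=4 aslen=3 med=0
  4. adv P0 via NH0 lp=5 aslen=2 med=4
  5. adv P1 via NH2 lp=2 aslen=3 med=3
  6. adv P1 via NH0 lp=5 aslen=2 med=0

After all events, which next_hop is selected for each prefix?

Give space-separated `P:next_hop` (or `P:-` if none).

Op 1: best P0=- P1=NH0
Op 2: best P0=- P1=NH0
Op 3: best P0=- P1=NH0
Op 4: best P0=NH0 P1=NH0
Op 5: best P0=NH0 P1=NH0
Op 6: best P0=NH0 P1=NH0

Answer: P0:NH0 P1:NH0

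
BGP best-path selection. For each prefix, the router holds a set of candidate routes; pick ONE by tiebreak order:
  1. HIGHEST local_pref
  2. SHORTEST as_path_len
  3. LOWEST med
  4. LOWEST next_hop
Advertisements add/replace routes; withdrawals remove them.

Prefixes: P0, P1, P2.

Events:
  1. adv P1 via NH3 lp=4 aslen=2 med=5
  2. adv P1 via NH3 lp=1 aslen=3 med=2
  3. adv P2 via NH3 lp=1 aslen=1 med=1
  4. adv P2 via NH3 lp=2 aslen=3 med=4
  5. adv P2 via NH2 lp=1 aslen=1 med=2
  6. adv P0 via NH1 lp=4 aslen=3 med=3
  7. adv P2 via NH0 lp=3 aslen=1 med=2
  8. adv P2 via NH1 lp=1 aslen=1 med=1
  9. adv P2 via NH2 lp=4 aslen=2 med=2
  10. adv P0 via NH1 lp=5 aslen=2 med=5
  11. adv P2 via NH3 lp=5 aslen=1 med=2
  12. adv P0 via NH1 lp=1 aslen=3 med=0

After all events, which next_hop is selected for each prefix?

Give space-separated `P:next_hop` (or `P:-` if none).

Op 1: best P0=- P1=NH3 P2=-
Op 2: best P0=- P1=NH3 P2=-
Op 3: best P0=- P1=NH3 P2=NH3
Op 4: best P0=- P1=NH3 P2=NH3
Op 5: best P0=- P1=NH3 P2=NH3
Op 6: best P0=NH1 P1=NH3 P2=NH3
Op 7: best P0=NH1 P1=NH3 P2=NH0
Op 8: best P0=NH1 P1=NH3 P2=NH0
Op 9: best P0=NH1 P1=NH3 P2=NH2
Op 10: best P0=NH1 P1=NH3 P2=NH2
Op 11: best P0=NH1 P1=NH3 P2=NH3
Op 12: best P0=NH1 P1=NH3 P2=NH3

Answer: P0:NH1 P1:NH3 P2:NH3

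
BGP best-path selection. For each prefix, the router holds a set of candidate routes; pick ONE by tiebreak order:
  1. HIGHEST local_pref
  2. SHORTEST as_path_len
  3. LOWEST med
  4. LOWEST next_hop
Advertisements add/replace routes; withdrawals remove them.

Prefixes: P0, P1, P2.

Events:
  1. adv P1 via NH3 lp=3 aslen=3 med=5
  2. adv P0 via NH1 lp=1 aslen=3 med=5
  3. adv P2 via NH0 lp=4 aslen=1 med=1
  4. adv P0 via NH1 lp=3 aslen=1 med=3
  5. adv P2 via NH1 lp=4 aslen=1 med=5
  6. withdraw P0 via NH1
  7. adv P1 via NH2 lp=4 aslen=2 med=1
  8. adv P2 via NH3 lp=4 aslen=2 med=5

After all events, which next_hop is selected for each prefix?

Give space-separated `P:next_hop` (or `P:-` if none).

Op 1: best P0=- P1=NH3 P2=-
Op 2: best P0=NH1 P1=NH3 P2=-
Op 3: best P0=NH1 P1=NH3 P2=NH0
Op 4: best P0=NH1 P1=NH3 P2=NH0
Op 5: best P0=NH1 P1=NH3 P2=NH0
Op 6: best P0=- P1=NH3 P2=NH0
Op 7: best P0=- P1=NH2 P2=NH0
Op 8: best P0=- P1=NH2 P2=NH0

Answer: P0:- P1:NH2 P2:NH0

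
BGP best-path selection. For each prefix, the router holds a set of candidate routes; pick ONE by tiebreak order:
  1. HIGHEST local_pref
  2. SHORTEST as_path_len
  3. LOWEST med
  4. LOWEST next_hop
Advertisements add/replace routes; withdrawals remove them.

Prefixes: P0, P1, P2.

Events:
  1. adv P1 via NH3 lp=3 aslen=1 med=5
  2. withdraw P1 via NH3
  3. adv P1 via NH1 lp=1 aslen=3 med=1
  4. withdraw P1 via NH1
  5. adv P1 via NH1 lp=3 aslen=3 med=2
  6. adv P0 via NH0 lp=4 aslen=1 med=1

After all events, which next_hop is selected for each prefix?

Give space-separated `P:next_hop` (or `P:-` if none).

Answer: P0:NH0 P1:NH1 P2:-

Derivation:
Op 1: best P0=- P1=NH3 P2=-
Op 2: best P0=- P1=- P2=-
Op 3: best P0=- P1=NH1 P2=-
Op 4: best P0=- P1=- P2=-
Op 5: best P0=- P1=NH1 P2=-
Op 6: best P0=NH0 P1=NH1 P2=-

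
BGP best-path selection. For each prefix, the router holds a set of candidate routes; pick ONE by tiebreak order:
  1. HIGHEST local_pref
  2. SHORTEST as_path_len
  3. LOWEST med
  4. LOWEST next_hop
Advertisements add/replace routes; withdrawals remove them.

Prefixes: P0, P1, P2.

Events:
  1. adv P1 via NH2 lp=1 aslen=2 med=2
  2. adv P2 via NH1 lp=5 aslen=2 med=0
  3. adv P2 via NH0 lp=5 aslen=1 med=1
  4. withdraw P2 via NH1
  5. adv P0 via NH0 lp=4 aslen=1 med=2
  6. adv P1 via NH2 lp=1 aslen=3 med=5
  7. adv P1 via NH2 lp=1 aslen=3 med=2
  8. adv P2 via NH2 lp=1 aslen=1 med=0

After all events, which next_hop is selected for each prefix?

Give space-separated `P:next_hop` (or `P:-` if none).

Op 1: best P0=- P1=NH2 P2=-
Op 2: best P0=- P1=NH2 P2=NH1
Op 3: best P0=- P1=NH2 P2=NH0
Op 4: best P0=- P1=NH2 P2=NH0
Op 5: best P0=NH0 P1=NH2 P2=NH0
Op 6: best P0=NH0 P1=NH2 P2=NH0
Op 7: best P0=NH0 P1=NH2 P2=NH0
Op 8: best P0=NH0 P1=NH2 P2=NH0

Answer: P0:NH0 P1:NH2 P2:NH0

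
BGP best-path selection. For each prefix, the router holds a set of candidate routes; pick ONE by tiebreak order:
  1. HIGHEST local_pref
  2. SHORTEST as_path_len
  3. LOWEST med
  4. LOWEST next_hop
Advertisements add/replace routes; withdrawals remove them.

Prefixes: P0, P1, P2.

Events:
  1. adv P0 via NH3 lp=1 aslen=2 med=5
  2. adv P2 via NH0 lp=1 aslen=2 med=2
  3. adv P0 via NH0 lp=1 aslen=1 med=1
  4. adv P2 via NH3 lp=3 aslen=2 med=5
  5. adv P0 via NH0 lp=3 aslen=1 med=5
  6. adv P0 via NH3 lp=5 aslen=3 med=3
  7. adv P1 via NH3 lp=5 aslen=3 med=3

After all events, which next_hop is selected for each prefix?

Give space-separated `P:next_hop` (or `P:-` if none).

Answer: P0:NH3 P1:NH3 P2:NH3

Derivation:
Op 1: best P0=NH3 P1=- P2=-
Op 2: best P0=NH3 P1=- P2=NH0
Op 3: best P0=NH0 P1=- P2=NH0
Op 4: best P0=NH0 P1=- P2=NH3
Op 5: best P0=NH0 P1=- P2=NH3
Op 6: best P0=NH3 P1=- P2=NH3
Op 7: best P0=NH3 P1=NH3 P2=NH3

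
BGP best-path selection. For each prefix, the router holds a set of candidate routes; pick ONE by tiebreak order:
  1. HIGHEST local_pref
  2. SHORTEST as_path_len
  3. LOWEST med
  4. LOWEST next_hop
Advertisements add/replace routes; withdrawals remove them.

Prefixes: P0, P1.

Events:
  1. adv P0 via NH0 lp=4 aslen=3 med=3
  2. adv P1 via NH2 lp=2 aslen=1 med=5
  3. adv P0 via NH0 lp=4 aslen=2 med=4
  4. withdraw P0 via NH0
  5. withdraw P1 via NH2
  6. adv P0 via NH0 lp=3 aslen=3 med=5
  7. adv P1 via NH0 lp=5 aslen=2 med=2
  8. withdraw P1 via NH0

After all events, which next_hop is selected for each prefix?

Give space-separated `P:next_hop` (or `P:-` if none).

Op 1: best P0=NH0 P1=-
Op 2: best P0=NH0 P1=NH2
Op 3: best P0=NH0 P1=NH2
Op 4: best P0=- P1=NH2
Op 5: best P0=- P1=-
Op 6: best P0=NH0 P1=-
Op 7: best P0=NH0 P1=NH0
Op 8: best P0=NH0 P1=-

Answer: P0:NH0 P1:-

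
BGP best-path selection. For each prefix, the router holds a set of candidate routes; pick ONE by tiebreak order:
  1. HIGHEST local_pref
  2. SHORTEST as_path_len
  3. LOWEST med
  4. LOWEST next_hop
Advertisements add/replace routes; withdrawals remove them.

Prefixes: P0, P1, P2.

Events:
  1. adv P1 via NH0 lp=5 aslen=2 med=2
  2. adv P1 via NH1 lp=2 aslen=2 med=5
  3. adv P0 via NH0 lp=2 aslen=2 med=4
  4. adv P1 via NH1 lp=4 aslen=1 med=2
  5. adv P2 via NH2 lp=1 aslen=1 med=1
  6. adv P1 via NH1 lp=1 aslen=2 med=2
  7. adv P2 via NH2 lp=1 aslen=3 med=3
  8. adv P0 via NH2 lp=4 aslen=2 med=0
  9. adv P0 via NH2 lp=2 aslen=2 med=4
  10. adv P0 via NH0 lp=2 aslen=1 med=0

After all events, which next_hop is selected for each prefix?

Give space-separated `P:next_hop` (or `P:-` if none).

Answer: P0:NH0 P1:NH0 P2:NH2

Derivation:
Op 1: best P0=- P1=NH0 P2=-
Op 2: best P0=- P1=NH0 P2=-
Op 3: best P0=NH0 P1=NH0 P2=-
Op 4: best P0=NH0 P1=NH0 P2=-
Op 5: best P0=NH0 P1=NH0 P2=NH2
Op 6: best P0=NH0 P1=NH0 P2=NH2
Op 7: best P0=NH0 P1=NH0 P2=NH2
Op 8: best P0=NH2 P1=NH0 P2=NH2
Op 9: best P0=NH0 P1=NH0 P2=NH2
Op 10: best P0=NH0 P1=NH0 P2=NH2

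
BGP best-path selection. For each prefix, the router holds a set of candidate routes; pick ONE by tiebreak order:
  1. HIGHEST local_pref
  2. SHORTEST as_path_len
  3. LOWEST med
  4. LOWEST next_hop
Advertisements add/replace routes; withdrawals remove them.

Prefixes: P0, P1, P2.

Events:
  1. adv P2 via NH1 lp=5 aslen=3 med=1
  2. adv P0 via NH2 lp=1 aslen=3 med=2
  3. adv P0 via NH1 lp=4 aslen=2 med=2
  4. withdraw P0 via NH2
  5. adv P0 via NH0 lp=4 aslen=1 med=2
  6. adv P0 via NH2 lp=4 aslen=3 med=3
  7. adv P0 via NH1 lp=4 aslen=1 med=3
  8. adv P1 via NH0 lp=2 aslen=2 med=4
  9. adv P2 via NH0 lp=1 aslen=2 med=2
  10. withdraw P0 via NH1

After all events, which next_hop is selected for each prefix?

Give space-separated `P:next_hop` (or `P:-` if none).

Answer: P0:NH0 P1:NH0 P2:NH1

Derivation:
Op 1: best P0=- P1=- P2=NH1
Op 2: best P0=NH2 P1=- P2=NH1
Op 3: best P0=NH1 P1=- P2=NH1
Op 4: best P0=NH1 P1=- P2=NH1
Op 5: best P0=NH0 P1=- P2=NH1
Op 6: best P0=NH0 P1=- P2=NH1
Op 7: best P0=NH0 P1=- P2=NH1
Op 8: best P0=NH0 P1=NH0 P2=NH1
Op 9: best P0=NH0 P1=NH0 P2=NH1
Op 10: best P0=NH0 P1=NH0 P2=NH1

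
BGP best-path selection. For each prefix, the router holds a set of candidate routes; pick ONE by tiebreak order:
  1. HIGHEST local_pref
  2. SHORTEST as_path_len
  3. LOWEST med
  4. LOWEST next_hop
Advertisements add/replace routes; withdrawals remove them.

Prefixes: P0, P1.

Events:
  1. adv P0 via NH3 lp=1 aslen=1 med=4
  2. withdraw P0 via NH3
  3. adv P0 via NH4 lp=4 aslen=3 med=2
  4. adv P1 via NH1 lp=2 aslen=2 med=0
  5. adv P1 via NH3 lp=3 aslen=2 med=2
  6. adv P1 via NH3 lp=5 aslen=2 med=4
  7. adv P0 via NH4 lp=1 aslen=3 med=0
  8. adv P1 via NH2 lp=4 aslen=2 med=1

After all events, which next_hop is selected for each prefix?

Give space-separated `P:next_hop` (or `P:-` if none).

Op 1: best P0=NH3 P1=-
Op 2: best P0=- P1=-
Op 3: best P0=NH4 P1=-
Op 4: best P0=NH4 P1=NH1
Op 5: best P0=NH4 P1=NH3
Op 6: best P0=NH4 P1=NH3
Op 7: best P0=NH4 P1=NH3
Op 8: best P0=NH4 P1=NH3

Answer: P0:NH4 P1:NH3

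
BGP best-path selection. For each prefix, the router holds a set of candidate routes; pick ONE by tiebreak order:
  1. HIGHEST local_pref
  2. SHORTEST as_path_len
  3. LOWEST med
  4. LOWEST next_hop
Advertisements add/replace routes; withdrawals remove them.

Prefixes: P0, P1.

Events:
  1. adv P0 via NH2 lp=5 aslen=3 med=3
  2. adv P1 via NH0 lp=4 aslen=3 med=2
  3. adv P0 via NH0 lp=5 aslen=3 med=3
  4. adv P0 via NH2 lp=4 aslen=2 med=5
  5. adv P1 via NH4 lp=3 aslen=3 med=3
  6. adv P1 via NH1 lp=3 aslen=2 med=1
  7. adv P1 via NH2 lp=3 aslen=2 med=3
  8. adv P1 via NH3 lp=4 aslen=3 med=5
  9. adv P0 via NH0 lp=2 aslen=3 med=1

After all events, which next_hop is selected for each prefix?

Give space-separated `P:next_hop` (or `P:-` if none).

Answer: P0:NH2 P1:NH0

Derivation:
Op 1: best P0=NH2 P1=-
Op 2: best P0=NH2 P1=NH0
Op 3: best P0=NH0 P1=NH0
Op 4: best P0=NH0 P1=NH0
Op 5: best P0=NH0 P1=NH0
Op 6: best P0=NH0 P1=NH0
Op 7: best P0=NH0 P1=NH0
Op 8: best P0=NH0 P1=NH0
Op 9: best P0=NH2 P1=NH0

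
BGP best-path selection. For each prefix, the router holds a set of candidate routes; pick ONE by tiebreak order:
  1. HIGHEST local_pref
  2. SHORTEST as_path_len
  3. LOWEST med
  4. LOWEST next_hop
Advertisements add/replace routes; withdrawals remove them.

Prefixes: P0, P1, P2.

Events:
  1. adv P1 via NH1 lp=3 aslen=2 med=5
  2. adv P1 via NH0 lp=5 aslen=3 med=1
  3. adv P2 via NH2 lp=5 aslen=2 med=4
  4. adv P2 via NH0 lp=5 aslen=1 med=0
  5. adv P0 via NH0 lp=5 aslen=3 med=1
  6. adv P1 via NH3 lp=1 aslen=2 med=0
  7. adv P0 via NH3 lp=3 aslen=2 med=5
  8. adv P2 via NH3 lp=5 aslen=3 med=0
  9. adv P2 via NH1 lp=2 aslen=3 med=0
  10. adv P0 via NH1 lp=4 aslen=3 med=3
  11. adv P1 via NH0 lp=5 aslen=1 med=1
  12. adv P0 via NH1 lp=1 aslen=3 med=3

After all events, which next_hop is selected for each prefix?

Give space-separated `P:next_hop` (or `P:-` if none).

Op 1: best P0=- P1=NH1 P2=-
Op 2: best P0=- P1=NH0 P2=-
Op 3: best P0=- P1=NH0 P2=NH2
Op 4: best P0=- P1=NH0 P2=NH0
Op 5: best P0=NH0 P1=NH0 P2=NH0
Op 6: best P0=NH0 P1=NH0 P2=NH0
Op 7: best P0=NH0 P1=NH0 P2=NH0
Op 8: best P0=NH0 P1=NH0 P2=NH0
Op 9: best P0=NH0 P1=NH0 P2=NH0
Op 10: best P0=NH0 P1=NH0 P2=NH0
Op 11: best P0=NH0 P1=NH0 P2=NH0
Op 12: best P0=NH0 P1=NH0 P2=NH0

Answer: P0:NH0 P1:NH0 P2:NH0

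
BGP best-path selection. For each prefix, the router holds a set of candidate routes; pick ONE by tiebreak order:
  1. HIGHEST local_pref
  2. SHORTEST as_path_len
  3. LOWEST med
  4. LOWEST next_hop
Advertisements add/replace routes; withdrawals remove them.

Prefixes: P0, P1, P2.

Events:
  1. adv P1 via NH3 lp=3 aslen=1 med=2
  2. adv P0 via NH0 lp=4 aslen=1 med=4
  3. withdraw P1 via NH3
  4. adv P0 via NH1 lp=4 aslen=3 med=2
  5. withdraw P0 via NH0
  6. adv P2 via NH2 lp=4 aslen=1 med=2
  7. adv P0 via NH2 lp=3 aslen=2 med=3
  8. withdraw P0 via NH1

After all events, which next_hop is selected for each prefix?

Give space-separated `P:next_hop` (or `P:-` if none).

Op 1: best P0=- P1=NH3 P2=-
Op 2: best P0=NH0 P1=NH3 P2=-
Op 3: best P0=NH0 P1=- P2=-
Op 4: best P0=NH0 P1=- P2=-
Op 5: best P0=NH1 P1=- P2=-
Op 6: best P0=NH1 P1=- P2=NH2
Op 7: best P0=NH1 P1=- P2=NH2
Op 8: best P0=NH2 P1=- P2=NH2

Answer: P0:NH2 P1:- P2:NH2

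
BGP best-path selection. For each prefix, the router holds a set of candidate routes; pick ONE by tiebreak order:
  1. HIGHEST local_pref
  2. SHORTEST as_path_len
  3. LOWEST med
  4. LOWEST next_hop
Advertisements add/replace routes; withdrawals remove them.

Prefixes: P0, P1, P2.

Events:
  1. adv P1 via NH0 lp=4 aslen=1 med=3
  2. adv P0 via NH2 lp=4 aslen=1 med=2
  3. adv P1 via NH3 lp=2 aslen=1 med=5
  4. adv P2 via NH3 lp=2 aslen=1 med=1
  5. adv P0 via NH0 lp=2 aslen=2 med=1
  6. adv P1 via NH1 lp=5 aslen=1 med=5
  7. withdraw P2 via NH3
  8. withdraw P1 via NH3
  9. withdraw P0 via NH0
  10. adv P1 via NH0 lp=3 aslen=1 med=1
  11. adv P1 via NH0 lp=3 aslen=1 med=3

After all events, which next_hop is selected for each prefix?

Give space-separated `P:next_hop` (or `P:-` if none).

Answer: P0:NH2 P1:NH1 P2:-

Derivation:
Op 1: best P0=- P1=NH0 P2=-
Op 2: best P0=NH2 P1=NH0 P2=-
Op 3: best P0=NH2 P1=NH0 P2=-
Op 4: best P0=NH2 P1=NH0 P2=NH3
Op 5: best P0=NH2 P1=NH0 P2=NH3
Op 6: best P0=NH2 P1=NH1 P2=NH3
Op 7: best P0=NH2 P1=NH1 P2=-
Op 8: best P0=NH2 P1=NH1 P2=-
Op 9: best P0=NH2 P1=NH1 P2=-
Op 10: best P0=NH2 P1=NH1 P2=-
Op 11: best P0=NH2 P1=NH1 P2=-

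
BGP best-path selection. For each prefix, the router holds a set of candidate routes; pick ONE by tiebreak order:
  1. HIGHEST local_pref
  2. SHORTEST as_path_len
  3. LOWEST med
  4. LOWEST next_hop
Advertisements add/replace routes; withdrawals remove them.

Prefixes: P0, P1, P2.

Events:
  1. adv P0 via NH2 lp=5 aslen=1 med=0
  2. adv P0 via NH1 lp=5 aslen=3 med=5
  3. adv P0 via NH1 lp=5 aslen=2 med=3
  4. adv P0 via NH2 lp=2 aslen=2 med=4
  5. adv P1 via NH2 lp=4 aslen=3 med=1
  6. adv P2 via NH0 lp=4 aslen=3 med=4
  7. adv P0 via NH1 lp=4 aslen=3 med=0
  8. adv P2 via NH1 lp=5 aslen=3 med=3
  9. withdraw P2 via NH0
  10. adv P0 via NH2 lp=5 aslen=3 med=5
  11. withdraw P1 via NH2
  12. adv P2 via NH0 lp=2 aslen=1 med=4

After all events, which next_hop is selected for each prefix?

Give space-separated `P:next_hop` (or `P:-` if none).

Answer: P0:NH2 P1:- P2:NH1

Derivation:
Op 1: best P0=NH2 P1=- P2=-
Op 2: best P0=NH2 P1=- P2=-
Op 3: best P0=NH2 P1=- P2=-
Op 4: best P0=NH1 P1=- P2=-
Op 5: best P0=NH1 P1=NH2 P2=-
Op 6: best P0=NH1 P1=NH2 P2=NH0
Op 7: best P0=NH1 P1=NH2 P2=NH0
Op 8: best P0=NH1 P1=NH2 P2=NH1
Op 9: best P0=NH1 P1=NH2 P2=NH1
Op 10: best P0=NH2 P1=NH2 P2=NH1
Op 11: best P0=NH2 P1=- P2=NH1
Op 12: best P0=NH2 P1=- P2=NH1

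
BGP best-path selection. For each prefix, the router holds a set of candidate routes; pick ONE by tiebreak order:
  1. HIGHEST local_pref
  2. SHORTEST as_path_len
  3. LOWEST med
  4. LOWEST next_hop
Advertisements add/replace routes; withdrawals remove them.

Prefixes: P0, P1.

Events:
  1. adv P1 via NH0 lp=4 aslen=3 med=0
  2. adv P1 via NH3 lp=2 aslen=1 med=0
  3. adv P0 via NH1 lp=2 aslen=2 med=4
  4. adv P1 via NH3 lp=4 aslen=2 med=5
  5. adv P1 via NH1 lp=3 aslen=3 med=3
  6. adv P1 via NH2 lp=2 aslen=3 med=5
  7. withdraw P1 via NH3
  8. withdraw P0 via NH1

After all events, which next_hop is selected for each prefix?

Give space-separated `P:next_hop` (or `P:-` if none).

Op 1: best P0=- P1=NH0
Op 2: best P0=- P1=NH0
Op 3: best P0=NH1 P1=NH0
Op 4: best P0=NH1 P1=NH3
Op 5: best P0=NH1 P1=NH3
Op 6: best P0=NH1 P1=NH3
Op 7: best P0=NH1 P1=NH0
Op 8: best P0=- P1=NH0

Answer: P0:- P1:NH0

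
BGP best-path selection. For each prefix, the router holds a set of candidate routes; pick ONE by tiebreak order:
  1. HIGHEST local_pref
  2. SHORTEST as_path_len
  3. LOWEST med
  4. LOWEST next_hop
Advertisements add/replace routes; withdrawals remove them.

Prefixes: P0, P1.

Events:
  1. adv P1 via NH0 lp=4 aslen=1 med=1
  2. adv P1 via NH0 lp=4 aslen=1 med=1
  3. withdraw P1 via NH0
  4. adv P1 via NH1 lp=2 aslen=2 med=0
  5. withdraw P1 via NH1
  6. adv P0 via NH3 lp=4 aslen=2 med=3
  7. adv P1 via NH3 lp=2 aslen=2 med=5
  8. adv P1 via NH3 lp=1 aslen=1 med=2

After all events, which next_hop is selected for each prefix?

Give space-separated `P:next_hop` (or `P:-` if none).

Op 1: best P0=- P1=NH0
Op 2: best P0=- P1=NH0
Op 3: best P0=- P1=-
Op 4: best P0=- P1=NH1
Op 5: best P0=- P1=-
Op 6: best P0=NH3 P1=-
Op 7: best P0=NH3 P1=NH3
Op 8: best P0=NH3 P1=NH3

Answer: P0:NH3 P1:NH3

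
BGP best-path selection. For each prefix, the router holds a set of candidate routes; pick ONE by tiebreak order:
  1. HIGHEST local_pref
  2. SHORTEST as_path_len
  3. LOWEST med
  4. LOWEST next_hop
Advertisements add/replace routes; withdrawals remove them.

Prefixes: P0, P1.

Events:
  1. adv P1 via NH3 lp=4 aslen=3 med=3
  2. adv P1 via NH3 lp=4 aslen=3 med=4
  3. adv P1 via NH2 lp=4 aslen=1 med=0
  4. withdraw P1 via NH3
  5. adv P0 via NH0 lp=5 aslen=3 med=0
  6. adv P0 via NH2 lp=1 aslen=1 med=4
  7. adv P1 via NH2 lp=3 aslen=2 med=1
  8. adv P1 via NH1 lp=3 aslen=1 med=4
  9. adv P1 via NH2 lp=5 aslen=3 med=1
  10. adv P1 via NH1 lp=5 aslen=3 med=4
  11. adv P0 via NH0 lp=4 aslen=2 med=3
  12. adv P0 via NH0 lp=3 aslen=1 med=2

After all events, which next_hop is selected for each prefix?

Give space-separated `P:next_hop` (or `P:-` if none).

Answer: P0:NH0 P1:NH2

Derivation:
Op 1: best P0=- P1=NH3
Op 2: best P0=- P1=NH3
Op 3: best P0=- P1=NH2
Op 4: best P0=- P1=NH2
Op 5: best P0=NH0 P1=NH2
Op 6: best P0=NH0 P1=NH2
Op 7: best P0=NH0 P1=NH2
Op 8: best P0=NH0 P1=NH1
Op 9: best P0=NH0 P1=NH2
Op 10: best P0=NH0 P1=NH2
Op 11: best P0=NH0 P1=NH2
Op 12: best P0=NH0 P1=NH2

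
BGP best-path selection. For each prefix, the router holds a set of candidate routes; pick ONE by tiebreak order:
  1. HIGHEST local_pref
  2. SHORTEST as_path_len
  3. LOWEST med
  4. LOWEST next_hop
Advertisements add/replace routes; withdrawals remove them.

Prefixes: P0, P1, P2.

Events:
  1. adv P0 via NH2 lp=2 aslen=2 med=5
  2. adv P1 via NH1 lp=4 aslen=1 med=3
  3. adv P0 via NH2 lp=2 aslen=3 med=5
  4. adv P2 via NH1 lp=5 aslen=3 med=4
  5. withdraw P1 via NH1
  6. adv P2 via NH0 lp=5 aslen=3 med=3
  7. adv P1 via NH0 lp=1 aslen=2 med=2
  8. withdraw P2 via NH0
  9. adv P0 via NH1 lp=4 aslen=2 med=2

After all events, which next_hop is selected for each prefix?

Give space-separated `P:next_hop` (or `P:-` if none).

Answer: P0:NH1 P1:NH0 P2:NH1

Derivation:
Op 1: best P0=NH2 P1=- P2=-
Op 2: best P0=NH2 P1=NH1 P2=-
Op 3: best P0=NH2 P1=NH1 P2=-
Op 4: best P0=NH2 P1=NH1 P2=NH1
Op 5: best P0=NH2 P1=- P2=NH1
Op 6: best P0=NH2 P1=- P2=NH0
Op 7: best P0=NH2 P1=NH0 P2=NH0
Op 8: best P0=NH2 P1=NH0 P2=NH1
Op 9: best P0=NH1 P1=NH0 P2=NH1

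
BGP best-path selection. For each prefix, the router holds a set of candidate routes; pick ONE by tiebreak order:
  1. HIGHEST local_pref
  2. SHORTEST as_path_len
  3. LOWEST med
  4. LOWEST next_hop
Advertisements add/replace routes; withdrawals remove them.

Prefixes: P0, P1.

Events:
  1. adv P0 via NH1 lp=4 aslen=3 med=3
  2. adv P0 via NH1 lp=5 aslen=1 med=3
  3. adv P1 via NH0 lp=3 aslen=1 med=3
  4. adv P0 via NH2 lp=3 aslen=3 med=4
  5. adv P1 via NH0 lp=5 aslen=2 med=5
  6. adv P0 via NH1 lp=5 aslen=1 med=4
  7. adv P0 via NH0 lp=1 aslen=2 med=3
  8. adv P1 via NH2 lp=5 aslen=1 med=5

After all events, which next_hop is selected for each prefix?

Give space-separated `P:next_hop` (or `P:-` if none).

Answer: P0:NH1 P1:NH2

Derivation:
Op 1: best P0=NH1 P1=-
Op 2: best P0=NH1 P1=-
Op 3: best P0=NH1 P1=NH0
Op 4: best P0=NH1 P1=NH0
Op 5: best P0=NH1 P1=NH0
Op 6: best P0=NH1 P1=NH0
Op 7: best P0=NH1 P1=NH0
Op 8: best P0=NH1 P1=NH2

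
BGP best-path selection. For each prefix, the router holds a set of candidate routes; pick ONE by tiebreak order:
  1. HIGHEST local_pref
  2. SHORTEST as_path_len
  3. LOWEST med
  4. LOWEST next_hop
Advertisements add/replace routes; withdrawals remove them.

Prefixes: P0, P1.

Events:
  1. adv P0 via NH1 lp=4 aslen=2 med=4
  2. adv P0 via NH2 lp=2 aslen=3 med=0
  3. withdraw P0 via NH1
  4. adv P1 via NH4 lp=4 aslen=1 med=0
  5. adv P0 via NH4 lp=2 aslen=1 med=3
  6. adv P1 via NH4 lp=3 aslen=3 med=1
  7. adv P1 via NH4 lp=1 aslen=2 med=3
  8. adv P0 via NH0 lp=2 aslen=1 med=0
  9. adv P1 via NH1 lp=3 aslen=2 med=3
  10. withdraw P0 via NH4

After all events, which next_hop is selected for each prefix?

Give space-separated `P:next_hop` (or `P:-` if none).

Answer: P0:NH0 P1:NH1

Derivation:
Op 1: best P0=NH1 P1=-
Op 2: best P0=NH1 P1=-
Op 3: best P0=NH2 P1=-
Op 4: best P0=NH2 P1=NH4
Op 5: best P0=NH4 P1=NH4
Op 6: best P0=NH4 P1=NH4
Op 7: best P0=NH4 P1=NH4
Op 8: best P0=NH0 P1=NH4
Op 9: best P0=NH0 P1=NH1
Op 10: best P0=NH0 P1=NH1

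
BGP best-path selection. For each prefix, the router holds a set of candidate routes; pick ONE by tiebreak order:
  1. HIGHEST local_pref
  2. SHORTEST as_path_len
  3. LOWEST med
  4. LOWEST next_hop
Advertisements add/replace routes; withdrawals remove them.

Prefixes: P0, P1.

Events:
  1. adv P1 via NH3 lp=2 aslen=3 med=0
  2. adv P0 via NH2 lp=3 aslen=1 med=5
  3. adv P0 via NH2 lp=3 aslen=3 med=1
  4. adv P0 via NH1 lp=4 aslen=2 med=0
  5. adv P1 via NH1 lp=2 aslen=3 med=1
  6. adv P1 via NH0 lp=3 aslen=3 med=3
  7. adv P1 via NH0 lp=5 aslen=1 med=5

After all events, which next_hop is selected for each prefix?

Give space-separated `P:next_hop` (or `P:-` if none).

Answer: P0:NH1 P1:NH0

Derivation:
Op 1: best P0=- P1=NH3
Op 2: best P0=NH2 P1=NH3
Op 3: best P0=NH2 P1=NH3
Op 4: best P0=NH1 P1=NH3
Op 5: best P0=NH1 P1=NH3
Op 6: best P0=NH1 P1=NH0
Op 7: best P0=NH1 P1=NH0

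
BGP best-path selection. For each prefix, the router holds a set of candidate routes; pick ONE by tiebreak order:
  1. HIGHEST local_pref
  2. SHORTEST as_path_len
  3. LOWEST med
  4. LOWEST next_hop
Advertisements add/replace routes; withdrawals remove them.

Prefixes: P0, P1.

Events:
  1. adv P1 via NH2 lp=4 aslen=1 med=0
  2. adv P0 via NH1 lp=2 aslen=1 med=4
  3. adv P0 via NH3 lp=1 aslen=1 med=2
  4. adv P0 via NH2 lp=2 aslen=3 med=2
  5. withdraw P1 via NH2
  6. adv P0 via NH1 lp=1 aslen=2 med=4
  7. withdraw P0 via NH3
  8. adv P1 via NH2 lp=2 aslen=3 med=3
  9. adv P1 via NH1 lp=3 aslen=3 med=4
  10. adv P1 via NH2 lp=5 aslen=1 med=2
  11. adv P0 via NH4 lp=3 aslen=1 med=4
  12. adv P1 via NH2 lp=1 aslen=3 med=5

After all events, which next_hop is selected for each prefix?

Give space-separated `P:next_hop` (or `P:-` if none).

Answer: P0:NH4 P1:NH1

Derivation:
Op 1: best P0=- P1=NH2
Op 2: best P0=NH1 P1=NH2
Op 3: best P0=NH1 P1=NH2
Op 4: best P0=NH1 P1=NH2
Op 5: best P0=NH1 P1=-
Op 6: best P0=NH2 P1=-
Op 7: best P0=NH2 P1=-
Op 8: best P0=NH2 P1=NH2
Op 9: best P0=NH2 P1=NH1
Op 10: best P0=NH2 P1=NH2
Op 11: best P0=NH4 P1=NH2
Op 12: best P0=NH4 P1=NH1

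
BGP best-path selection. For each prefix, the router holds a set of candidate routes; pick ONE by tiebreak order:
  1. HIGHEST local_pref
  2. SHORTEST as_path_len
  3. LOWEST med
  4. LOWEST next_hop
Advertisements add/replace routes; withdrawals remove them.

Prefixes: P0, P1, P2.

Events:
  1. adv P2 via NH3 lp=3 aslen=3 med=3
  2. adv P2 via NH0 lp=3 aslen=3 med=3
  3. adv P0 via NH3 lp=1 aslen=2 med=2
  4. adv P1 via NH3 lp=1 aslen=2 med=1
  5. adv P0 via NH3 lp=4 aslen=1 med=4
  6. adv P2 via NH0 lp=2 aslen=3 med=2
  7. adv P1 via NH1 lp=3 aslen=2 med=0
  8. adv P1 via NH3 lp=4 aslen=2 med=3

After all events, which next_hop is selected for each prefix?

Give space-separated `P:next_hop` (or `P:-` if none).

Op 1: best P0=- P1=- P2=NH3
Op 2: best P0=- P1=- P2=NH0
Op 3: best P0=NH3 P1=- P2=NH0
Op 4: best P0=NH3 P1=NH3 P2=NH0
Op 5: best P0=NH3 P1=NH3 P2=NH0
Op 6: best P0=NH3 P1=NH3 P2=NH3
Op 7: best P0=NH3 P1=NH1 P2=NH3
Op 8: best P0=NH3 P1=NH3 P2=NH3

Answer: P0:NH3 P1:NH3 P2:NH3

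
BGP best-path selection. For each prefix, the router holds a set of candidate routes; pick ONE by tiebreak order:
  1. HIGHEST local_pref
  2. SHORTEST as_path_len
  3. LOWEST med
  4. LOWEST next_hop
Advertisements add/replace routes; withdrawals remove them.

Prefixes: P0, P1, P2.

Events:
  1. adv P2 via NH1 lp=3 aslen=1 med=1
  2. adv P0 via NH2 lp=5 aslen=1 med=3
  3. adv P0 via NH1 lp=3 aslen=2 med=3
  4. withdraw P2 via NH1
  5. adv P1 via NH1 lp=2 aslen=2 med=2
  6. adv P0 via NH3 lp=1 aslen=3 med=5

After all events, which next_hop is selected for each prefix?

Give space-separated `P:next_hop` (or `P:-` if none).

Op 1: best P0=- P1=- P2=NH1
Op 2: best P0=NH2 P1=- P2=NH1
Op 3: best P0=NH2 P1=- P2=NH1
Op 4: best P0=NH2 P1=- P2=-
Op 5: best P0=NH2 P1=NH1 P2=-
Op 6: best P0=NH2 P1=NH1 P2=-

Answer: P0:NH2 P1:NH1 P2:-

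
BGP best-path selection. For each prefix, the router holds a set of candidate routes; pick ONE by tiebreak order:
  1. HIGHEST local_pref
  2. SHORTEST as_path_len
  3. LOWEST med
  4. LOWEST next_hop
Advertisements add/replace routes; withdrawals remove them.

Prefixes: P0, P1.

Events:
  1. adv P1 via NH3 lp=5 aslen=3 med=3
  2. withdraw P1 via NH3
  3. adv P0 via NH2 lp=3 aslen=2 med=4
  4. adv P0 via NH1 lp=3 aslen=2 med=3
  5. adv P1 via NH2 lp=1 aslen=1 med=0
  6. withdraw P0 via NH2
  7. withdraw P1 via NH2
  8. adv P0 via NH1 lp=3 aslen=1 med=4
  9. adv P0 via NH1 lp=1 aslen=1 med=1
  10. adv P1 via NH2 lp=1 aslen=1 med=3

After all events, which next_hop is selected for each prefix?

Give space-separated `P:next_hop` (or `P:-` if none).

Answer: P0:NH1 P1:NH2

Derivation:
Op 1: best P0=- P1=NH3
Op 2: best P0=- P1=-
Op 3: best P0=NH2 P1=-
Op 4: best P0=NH1 P1=-
Op 5: best P0=NH1 P1=NH2
Op 6: best P0=NH1 P1=NH2
Op 7: best P0=NH1 P1=-
Op 8: best P0=NH1 P1=-
Op 9: best P0=NH1 P1=-
Op 10: best P0=NH1 P1=NH2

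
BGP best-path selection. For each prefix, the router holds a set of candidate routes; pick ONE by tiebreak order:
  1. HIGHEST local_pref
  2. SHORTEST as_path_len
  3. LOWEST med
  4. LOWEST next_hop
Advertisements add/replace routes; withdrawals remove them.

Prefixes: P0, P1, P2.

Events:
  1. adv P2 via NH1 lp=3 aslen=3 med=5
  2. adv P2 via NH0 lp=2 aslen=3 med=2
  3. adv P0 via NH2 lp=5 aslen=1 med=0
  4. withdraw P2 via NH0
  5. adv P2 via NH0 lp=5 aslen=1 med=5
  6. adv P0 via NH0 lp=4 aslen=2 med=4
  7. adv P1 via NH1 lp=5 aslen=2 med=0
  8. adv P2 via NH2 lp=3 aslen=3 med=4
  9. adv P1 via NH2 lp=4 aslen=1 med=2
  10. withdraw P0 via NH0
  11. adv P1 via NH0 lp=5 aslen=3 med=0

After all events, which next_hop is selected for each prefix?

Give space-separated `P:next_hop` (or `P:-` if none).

Answer: P0:NH2 P1:NH1 P2:NH0

Derivation:
Op 1: best P0=- P1=- P2=NH1
Op 2: best P0=- P1=- P2=NH1
Op 3: best P0=NH2 P1=- P2=NH1
Op 4: best P0=NH2 P1=- P2=NH1
Op 5: best P0=NH2 P1=- P2=NH0
Op 6: best P0=NH2 P1=- P2=NH0
Op 7: best P0=NH2 P1=NH1 P2=NH0
Op 8: best P0=NH2 P1=NH1 P2=NH0
Op 9: best P0=NH2 P1=NH1 P2=NH0
Op 10: best P0=NH2 P1=NH1 P2=NH0
Op 11: best P0=NH2 P1=NH1 P2=NH0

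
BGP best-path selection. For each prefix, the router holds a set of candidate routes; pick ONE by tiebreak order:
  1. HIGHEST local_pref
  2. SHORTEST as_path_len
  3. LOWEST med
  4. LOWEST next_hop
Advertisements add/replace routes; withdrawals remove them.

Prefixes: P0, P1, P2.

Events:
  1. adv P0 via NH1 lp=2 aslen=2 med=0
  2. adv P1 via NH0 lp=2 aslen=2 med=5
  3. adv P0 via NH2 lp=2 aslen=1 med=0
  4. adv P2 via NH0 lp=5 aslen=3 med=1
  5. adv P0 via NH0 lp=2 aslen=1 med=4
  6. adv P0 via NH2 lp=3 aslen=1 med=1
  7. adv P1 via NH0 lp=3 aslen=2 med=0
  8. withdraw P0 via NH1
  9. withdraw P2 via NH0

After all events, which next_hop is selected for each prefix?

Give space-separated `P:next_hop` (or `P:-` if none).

Answer: P0:NH2 P1:NH0 P2:-

Derivation:
Op 1: best P0=NH1 P1=- P2=-
Op 2: best P0=NH1 P1=NH0 P2=-
Op 3: best P0=NH2 P1=NH0 P2=-
Op 4: best P0=NH2 P1=NH0 P2=NH0
Op 5: best P0=NH2 P1=NH0 P2=NH0
Op 6: best P0=NH2 P1=NH0 P2=NH0
Op 7: best P0=NH2 P1=NH0 P2=NH0
Op 8: best P0=NH2 P1=NH0 P2=NH0
Op 9: best P0=NH2 P1=NH0 P2=-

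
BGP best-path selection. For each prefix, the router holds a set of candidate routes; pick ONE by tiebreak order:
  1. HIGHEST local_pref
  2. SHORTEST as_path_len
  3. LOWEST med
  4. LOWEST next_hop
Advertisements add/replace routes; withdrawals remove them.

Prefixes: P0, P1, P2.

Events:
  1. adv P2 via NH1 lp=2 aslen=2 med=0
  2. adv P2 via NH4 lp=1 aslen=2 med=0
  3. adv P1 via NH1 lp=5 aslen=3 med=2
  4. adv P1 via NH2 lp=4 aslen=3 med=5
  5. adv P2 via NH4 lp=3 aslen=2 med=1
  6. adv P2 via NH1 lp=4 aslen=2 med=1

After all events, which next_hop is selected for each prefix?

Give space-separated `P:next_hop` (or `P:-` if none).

Answer: P0:- P1:NH1 P2:NH1

Derivation:
Op 1: best P0=- P1=- P2=NH1
Op 2: best P0=- P1=- P2=NH1
Op 3: best P0=- P1=NH1 P2=NH1
Op 4: best P0=- P1=NH1 P2=NH1
Op 5: best P0=- P1=NH1 P2=NH4
Op 6: best P0=- P1=NH1 P2=NH1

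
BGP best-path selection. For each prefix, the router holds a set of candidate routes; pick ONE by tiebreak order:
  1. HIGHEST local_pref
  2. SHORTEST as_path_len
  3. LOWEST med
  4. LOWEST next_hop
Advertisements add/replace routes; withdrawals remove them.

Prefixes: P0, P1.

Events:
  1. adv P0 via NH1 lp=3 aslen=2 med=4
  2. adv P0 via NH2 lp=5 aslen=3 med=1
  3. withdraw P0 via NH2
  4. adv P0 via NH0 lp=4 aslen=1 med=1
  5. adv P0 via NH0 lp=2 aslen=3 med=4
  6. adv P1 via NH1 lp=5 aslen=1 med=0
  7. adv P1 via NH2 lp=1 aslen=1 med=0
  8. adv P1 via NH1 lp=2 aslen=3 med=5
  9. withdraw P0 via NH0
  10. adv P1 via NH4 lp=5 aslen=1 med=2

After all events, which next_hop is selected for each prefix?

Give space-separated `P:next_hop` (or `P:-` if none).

Answer: P0:NH1 P1:NH4

Derivation:
Op 1: best P0=NH1 P1=-
Op 2: best P0=NH2 P1=-
Op 3: best P0=NH1 P1=-
Op 4: best P0=NH0 P1=-
Op 5: best P0=NH1 P1=-
Op 6: best P0=NH1 P1=NH1
Op 7: best P0=NH1 P1=NH1
Op 8: best P0=NH1 P1=NH1
Op 9: best P0=NH1 P1=NH1
Op 10: best P0=NH1 P1=NH4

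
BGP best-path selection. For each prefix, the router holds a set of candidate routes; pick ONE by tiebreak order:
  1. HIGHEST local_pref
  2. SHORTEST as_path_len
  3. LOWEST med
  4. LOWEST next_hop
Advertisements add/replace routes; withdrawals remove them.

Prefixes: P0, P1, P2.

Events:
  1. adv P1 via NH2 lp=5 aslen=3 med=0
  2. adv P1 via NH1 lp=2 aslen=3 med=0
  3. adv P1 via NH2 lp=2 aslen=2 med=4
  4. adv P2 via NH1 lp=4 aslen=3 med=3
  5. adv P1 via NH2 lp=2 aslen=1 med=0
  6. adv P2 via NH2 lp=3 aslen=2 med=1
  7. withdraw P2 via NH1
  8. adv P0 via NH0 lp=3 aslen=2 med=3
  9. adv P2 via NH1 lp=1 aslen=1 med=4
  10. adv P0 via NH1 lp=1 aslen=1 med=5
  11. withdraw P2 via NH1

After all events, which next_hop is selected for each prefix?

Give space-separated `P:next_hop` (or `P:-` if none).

Answer: P0:NH0 P1:NH2 P2:NH2

Derivation:
Op 1: best P0=- P1=NH2 P2=-
Op 2: best P0=- P1=NH2 P2=-
Op 3: best P0=- P1=NH2 P2=-
Op 4: best P0=- P1=NH2 P2=NH1
Op 5: best P0=- P1=NH2 P2=NH1
Op 6: best P0=- P1=NH2 P2=NH1
Op 7: best P0=- P1=NH2 P2=NH2
Op 8: best P0=NH0 P1=NH2 P2=NH2
Op 9: best P0=NH0 P1=NH2 P2=NH2
Op 10: best P0=NH0 P1=NH2 P2=NH2
Op 11: best P0=NH0 P1=NH2 P2=NH2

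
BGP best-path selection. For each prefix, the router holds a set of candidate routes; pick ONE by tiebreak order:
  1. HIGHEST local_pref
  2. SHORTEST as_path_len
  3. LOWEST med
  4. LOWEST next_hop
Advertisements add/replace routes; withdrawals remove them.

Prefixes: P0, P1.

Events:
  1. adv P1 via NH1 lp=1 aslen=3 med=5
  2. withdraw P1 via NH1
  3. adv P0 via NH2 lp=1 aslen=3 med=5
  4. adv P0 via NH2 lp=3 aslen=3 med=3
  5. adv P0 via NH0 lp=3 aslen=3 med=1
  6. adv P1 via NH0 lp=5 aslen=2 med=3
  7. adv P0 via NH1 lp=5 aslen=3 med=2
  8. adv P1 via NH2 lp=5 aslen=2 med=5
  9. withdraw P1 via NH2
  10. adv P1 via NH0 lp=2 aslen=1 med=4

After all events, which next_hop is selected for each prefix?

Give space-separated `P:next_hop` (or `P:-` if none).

Answer: P0:NH1 P1:NH0

Derivation:
Op 1: best P0=- P1=NH1
Op 2: best P0=- P1=-
Op 3: best P0=NH2 P1=-
Op 4: best P0=NH2 P1=-
Op 5: best P0=NH0 P1=-
Op 6: best P0=NH0 P1=NH0
Op 7: best P0=NH1 P1=NH0
Op 8: best P0=NH1 P1=NH0
Op 9: best P0=NH1 P1=NH0
Op 10: best P0=NH1 P1=NH0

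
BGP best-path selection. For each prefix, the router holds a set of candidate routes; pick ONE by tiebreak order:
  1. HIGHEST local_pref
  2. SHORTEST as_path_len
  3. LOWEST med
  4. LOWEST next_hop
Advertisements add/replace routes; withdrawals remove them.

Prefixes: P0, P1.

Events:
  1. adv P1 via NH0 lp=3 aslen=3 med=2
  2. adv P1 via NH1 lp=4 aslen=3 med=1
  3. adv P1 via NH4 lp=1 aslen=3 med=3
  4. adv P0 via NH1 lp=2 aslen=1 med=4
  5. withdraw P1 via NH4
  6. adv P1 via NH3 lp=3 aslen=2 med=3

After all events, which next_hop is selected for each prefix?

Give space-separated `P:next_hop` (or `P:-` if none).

Answer: P0:NH1 P1:NH1

Derivation:
Op 1: best P0=- P1=NH0
Op 2: best P0=- P1=NH1
Op 3: best P0=- P1=NH1
Op 4: best P0=NH1 P1=NH1
Op 5: best P0=NH1 P1=NH1
Op 6: best P0=NH1 P1=NH1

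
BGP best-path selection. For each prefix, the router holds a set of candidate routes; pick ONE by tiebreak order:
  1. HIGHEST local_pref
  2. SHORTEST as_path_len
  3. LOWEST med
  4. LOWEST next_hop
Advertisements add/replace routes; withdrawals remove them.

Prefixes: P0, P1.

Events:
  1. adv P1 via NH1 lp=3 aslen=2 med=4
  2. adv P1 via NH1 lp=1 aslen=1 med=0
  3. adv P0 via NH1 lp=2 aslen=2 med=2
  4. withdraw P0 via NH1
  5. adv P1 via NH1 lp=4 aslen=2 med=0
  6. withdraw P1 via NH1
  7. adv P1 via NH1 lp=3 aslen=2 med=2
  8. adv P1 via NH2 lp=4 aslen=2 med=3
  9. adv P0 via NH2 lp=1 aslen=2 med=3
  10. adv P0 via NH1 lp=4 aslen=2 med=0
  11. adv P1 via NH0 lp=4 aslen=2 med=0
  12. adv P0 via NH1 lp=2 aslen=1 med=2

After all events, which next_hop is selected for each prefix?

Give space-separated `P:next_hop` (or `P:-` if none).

Op 1: best P0=- P1=NH1
Op 2: best P0=- P1=NH1
Op 3: best P0=NH1 P1=NH1
Op 4: best P0=- P1=NH1
Op 5: best P0=- P1=NH1
Op 6: best P0=- P1=-
Op 7: best P0=- P1=NH1
Op 8: best P0=- P1=NH2
Op 9: best P0=NH2 P1=NH2
Op 10: best P0=NH1 P1=NH2
Op 11: best P0=NH1 P1=NH0
Op 12: best P0=NH1 P1=NH0

Answer: P0:NH1 P1:NH0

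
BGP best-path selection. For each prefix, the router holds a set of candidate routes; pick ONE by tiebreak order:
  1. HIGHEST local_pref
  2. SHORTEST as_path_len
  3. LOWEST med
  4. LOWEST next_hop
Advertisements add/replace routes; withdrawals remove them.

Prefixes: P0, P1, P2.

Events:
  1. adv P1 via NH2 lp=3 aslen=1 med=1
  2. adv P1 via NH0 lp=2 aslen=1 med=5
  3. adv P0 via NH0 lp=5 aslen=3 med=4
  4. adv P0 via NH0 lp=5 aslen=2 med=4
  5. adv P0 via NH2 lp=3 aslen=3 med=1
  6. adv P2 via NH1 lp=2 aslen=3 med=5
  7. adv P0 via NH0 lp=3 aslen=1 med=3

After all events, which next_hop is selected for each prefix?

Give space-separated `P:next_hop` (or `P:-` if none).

Answer: P0:NH0 P1:NH2 P2:NH1

Derivation:
Op 1: best P0=- P1=NH2 P2=-
Op 2: best P0=- P1=NH2 P2=-
Op 3: best P0=NH0 P1=NH2 P2=-
Op 4: best P0=NH0 P1=NH2 P2=-
Op 5: best P0=NH0 P1=NH2 P2=-
Op 6: best P0=NH0 P1=NH2 P2=NH1
Op 7: best P0=NH0 P1=NH2 P2=NH1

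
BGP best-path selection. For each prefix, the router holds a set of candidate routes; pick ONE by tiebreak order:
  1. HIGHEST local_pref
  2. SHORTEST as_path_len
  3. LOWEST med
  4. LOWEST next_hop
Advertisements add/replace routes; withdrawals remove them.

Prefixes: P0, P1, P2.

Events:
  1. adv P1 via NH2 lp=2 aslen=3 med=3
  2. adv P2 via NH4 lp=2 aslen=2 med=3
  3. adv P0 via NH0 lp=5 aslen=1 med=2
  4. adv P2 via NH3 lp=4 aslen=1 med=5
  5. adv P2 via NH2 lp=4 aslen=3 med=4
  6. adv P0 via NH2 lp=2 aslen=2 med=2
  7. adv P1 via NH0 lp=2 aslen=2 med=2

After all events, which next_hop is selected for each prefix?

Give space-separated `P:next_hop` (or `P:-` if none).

Op 1: best P0=- P1=NH2 P2=-
Op 2: best P0=- P1=NH2 P2=NH4
Op 3: best P0=NH0 P1=NH2 P2=NH4
Op 4: best P0=NH0 P1=NH2 P2=NH3
Op 5: best P0=NH0 P1=NH2 P2=NH3
Op 6: best P0=NH0 P1=NH2 P2=NH3
Op 7: best P0=NH0 P1=NH0 P2=NH3

Answer: P0:NH0 P1:NH0 P2:NH3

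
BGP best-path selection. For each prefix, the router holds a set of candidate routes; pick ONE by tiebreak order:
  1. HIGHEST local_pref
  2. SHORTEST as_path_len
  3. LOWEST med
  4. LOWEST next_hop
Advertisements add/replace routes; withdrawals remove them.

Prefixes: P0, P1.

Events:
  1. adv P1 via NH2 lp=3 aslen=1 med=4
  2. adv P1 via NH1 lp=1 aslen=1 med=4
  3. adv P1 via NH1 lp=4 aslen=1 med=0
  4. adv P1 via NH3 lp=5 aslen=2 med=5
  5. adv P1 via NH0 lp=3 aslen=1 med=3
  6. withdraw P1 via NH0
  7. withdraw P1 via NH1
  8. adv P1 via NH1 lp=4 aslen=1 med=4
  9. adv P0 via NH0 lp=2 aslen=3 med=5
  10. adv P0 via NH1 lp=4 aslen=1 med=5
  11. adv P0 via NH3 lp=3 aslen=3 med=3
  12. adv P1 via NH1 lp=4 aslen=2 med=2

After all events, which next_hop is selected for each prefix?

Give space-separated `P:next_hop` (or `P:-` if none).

Answer: P0:NH1 P1:NH3

Derivation:
Op 1: best P0=- P1=NH2
Op 2: best P0=- P1=NH2
Op 3: best P0=- P1=NH1
Op 4: best P0=- P1=NH3
Op 5: best P0=- P1=NH3
Op 6: best P0=- P1=NH3
Op 7: best P0=- P1=NH3
Op 8: best P0=- P1=NH3
Op 9: best P0=NH0 P1=NH3
Op 10: best P0=NH1 P1=NH3
Op 11: best P0=NH1 P1=NH3
Op 12: best P0=NH1 P1=NH3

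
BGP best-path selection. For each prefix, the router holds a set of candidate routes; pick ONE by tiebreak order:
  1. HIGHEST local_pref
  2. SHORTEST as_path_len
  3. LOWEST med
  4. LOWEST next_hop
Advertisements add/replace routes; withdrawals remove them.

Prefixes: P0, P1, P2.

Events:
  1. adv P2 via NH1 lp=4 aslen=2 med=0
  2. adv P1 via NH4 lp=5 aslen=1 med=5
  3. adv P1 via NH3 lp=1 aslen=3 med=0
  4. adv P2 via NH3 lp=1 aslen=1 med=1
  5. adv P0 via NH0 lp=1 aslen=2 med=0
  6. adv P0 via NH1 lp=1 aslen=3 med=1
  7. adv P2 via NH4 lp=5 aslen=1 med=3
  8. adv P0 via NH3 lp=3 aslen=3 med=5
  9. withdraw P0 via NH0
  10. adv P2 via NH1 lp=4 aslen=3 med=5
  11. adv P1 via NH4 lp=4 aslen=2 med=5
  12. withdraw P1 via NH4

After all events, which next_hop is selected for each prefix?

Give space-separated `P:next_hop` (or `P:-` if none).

Answer: P0:NH3 P1:NH3 P2:NH4

Derivation:
Op 1: best P0=- P1=- P2=NH1
Op 2: best P0=- P1=NH4 P2=NH1
Op 3: best P0=- P1=NH4 P2=NH1
Op 4: best P0=- P1=NH4 P2=NH1
Op 5: best P0=NH0 P1=NH4 P2=NH1
Op 6: best P0=NH0 P1=NH4 P2=NH1
Op 7: best P0=NH0 P1=NH4 P2=NH4
Op 8: best P0=NH3 P1=NH4 P2=NH4
Op 9: best P0=NH3 P1=NH4 P2=NH4
Op 10: best P0=NH3 P1=NH4 P2=NH4
Op 11: best P0=NH3 P1=NH4 P2=NH4
Op 12: best P0=NH3 P1=NH3 P2=NH4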